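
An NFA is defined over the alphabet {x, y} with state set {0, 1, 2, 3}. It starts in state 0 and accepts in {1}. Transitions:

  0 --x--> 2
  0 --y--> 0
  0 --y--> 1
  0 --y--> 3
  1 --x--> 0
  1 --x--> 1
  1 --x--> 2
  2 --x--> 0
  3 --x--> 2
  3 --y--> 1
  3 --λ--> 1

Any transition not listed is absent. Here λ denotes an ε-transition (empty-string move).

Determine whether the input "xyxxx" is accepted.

Start in {0}.
Read 'x': 0→{2}; now {2}.
Read 'y': 2→∅; now ∅.
The set is empty and remains empty for the remaining 3 symbols.
The final set ∅ contains no accepting state.

No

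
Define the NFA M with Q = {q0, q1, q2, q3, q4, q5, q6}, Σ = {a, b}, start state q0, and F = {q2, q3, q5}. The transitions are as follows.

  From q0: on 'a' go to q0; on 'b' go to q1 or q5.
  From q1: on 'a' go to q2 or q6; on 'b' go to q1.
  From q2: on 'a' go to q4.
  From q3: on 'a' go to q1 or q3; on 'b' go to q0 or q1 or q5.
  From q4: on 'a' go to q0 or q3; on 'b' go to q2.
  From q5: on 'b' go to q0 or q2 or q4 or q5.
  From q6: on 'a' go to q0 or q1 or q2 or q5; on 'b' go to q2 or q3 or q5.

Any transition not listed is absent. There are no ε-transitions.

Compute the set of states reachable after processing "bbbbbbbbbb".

Start in {q0}.
Read 'b': {q0} → {q1, q5}.
Read 'b': {q1, q5} → {q0, q1, q2, q4, q5}.
Read 'b': {q0, q1, q2, q4, q5} → {q0, q1, q2, q4, q5}.
Read 'b': {q0, q1, q2, q4, q5} → {q0, q1, q2, q4, q5}.
Read 'b': {q0, q1, q2, q4, q5} → {q0, q1, q2, q4, q5}.
Read 'b': {q0, q1, q2, q4, q5} → {q0, q1, q2, q4, q5}.
Read 'b': {q0, q1, q2, q4, q5} → {q0, q1, q2, q4, q5}.
Read 'b': {q0, q1, q2, q4, q5} → {q0, q1, q2, q4, q5}.
Read 'b': {q0, q1, q2, q4, q5} → {q0, q1, q2, q4, q5}.
Read 'b': {q0, q1, q2, q4, q5} → {q0, q1, q2, q4, q5}.

{q0, q1, q2, q4, q5}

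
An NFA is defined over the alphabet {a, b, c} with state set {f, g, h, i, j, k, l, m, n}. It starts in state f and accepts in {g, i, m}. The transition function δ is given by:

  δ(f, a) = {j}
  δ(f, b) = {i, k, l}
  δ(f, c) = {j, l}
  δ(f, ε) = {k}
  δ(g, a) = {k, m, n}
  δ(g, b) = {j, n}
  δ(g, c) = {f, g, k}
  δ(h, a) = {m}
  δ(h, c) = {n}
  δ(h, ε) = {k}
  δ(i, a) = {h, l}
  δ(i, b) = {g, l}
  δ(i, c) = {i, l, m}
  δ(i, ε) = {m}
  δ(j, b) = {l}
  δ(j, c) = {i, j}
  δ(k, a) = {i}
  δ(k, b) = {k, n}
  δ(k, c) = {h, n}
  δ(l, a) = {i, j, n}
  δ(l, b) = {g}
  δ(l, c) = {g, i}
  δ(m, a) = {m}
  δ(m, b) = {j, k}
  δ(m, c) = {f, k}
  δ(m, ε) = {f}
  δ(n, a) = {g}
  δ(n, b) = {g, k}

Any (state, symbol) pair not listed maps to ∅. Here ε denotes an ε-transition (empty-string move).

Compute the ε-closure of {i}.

Begin with {i}.
ε-move i → m; add m.
ε-move m → f; add f.
ε-move f → k; add k.

{f, i, k, m}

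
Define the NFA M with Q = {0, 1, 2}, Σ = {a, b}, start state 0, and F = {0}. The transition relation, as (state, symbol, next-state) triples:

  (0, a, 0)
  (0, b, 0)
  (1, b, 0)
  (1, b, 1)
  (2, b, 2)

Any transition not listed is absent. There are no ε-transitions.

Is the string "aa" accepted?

Yes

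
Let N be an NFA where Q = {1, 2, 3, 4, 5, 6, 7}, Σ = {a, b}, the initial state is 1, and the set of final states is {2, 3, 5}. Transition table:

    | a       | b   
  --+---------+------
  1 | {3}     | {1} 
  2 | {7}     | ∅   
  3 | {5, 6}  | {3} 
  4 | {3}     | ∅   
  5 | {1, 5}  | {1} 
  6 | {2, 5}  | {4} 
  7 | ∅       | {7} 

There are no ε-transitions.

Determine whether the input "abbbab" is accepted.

No

Start in {1}.
Read 'a': {1} → {3}.
Read 'b': {3} → {3}.
Read 'b': {3} → {3}.
Read 'b': {3} → {3}.
Read 'a': {3} → {5, 6}.
Read 'b': {5, 6} → {1, 4}.
The final set {1, 4} contains no accepting state.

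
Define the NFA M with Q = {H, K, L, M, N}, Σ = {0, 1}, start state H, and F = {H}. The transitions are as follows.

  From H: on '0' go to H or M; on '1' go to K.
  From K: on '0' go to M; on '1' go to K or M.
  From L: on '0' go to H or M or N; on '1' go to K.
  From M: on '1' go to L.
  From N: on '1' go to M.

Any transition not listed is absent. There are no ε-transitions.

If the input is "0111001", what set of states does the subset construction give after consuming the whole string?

Start in {H}.
Read '0': H→{H, M}; now {H, M}.
Read '1': H→{K}, M→{L}; now {K, L}.
Read '1': K→{K, M}, L→{K}; now {K, M}.
Read '1': K→{K, M}, M→{L}; now {K, L, M}.
Read '0': K→{M}, L→{H, M, N}, M→∅; now {H, M, N}.
Read '0': H→{H, M}, M→∅, N→∅; now {H, M}.
Read '1': H→{K}, M→{L}; now {K, L}.

{K, L}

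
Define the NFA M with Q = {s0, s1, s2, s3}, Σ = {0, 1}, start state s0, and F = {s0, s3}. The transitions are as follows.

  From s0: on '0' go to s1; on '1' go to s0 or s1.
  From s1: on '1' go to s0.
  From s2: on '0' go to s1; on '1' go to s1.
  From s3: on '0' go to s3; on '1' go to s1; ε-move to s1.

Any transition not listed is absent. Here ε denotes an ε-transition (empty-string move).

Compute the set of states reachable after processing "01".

{s0}

Start in {s0}.
Read '0': {s0} → {s1}.
Read '1': {s1} → {s0}.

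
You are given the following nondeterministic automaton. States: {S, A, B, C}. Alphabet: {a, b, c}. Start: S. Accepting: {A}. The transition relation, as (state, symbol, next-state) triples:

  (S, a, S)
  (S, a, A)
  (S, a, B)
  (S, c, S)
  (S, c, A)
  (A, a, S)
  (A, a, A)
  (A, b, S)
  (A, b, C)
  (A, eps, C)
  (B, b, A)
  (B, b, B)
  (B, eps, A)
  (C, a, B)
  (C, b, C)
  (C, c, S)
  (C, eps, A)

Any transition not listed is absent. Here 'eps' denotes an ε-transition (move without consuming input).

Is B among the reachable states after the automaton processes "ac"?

Start in {S}.
Read 'a': {S} → {S, A, B, C}.
Read 'c': {S, A, B, C} → {S, A, C}.
State B is not in {S, A, C}.

No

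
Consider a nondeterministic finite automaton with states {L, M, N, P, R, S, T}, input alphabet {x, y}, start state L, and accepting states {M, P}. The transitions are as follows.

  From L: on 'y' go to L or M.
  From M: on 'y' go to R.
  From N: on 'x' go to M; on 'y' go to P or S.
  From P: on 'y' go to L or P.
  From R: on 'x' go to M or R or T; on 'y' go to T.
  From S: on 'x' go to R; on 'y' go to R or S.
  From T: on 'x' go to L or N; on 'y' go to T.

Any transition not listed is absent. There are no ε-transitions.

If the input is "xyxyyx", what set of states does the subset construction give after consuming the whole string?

∅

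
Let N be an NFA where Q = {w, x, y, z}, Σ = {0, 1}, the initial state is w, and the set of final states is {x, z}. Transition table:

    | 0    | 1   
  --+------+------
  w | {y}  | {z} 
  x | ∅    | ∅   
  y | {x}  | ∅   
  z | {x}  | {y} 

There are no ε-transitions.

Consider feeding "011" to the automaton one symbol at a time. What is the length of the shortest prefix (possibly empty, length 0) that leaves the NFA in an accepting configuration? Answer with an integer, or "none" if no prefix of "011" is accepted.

none

Start in {w}.
Read '0': {w} → {y}.
Read '1': {y} → ∅.
The set is empty and remains empty for the remaining 1 symbol.
No reachable set along the way intersects F.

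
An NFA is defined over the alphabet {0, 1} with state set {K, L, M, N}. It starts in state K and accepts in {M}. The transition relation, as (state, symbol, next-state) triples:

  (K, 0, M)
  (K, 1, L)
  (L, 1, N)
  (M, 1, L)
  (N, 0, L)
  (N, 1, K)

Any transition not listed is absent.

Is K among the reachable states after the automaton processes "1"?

Start in {K}.
Read '1': {K} → {L}.
State K is not in {L}.

No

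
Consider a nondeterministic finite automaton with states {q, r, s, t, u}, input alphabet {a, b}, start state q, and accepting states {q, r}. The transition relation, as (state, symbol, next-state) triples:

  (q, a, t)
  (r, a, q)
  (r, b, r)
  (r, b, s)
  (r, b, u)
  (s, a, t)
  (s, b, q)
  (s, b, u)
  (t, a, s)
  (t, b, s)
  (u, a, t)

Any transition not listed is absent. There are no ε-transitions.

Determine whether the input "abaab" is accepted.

Yes

Start in {q}.
Read 'a': q→{t}; now {t}.
Read 'b': t→{s}; now {s}.
Read 'a': s→{t}; now {t}.
Read 'a': t→{s}; now {s}.
Read 'b': s→{q, u}; now {q, u}.
The final set {q, u} contains the accepting state q.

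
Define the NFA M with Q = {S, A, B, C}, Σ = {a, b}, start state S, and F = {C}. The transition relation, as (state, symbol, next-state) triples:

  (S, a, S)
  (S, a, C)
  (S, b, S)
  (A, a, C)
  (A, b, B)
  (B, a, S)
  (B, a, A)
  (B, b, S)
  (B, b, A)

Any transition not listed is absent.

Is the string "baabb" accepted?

No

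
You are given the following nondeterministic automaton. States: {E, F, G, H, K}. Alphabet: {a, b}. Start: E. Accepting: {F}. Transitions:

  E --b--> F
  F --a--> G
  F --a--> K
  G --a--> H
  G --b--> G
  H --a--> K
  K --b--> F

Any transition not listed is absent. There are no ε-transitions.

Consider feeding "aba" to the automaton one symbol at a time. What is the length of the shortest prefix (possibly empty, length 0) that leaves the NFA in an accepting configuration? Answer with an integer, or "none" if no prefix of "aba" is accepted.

none

Start in {E}.
Read 'a': {E} → ∅.
The set is empty and remains empty for the remaining 2 symbols.
No reachable set along the way intersects F.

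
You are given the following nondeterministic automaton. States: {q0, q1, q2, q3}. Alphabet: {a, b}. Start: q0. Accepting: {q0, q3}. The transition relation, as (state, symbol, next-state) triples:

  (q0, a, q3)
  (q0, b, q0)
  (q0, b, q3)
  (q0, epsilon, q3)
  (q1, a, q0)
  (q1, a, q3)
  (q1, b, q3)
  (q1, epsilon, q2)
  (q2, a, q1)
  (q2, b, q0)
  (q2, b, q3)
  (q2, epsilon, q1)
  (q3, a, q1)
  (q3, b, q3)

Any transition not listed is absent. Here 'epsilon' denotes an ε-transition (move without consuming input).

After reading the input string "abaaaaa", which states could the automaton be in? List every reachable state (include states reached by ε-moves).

{q0, q1, q2, q3}

Start: ε-closure({q0}) = {q0, q3}.
Read 'a': q0→{q3}, q3→{q1}; union {q1, q3}; ε-closure = {q1, q2, q3}.
Read 'b': q1→{q3}, q2→{q0, q3}, q3→{q3}; now {q0, q3}.
Read 'a': q0→{q3}, q3→{q1}; union {q1, q3}; ε-closure = {q1, q2, q3}.
Read 'a': q1→{q0, q3}, q2→{q1}, q3→{q1}; union {q0, q1, q3}; ε-closure = {q0, q1, q2, q3}.
Read 'a': q0→{q3}, q1→{q0, q3}, q2→{q1}, q3→{q1}; union {q0, q1, q3}; ε-closure = {q0, q1, q2, q3}.
Read 'a': q0→{q3}, q1→{q0, q3}, q2→{q1}, q3→{q1}; union {q0, q1, q3}; ε-closure = {q0, q1, q2, q3}.
Read 'a': q0→{q3}, q1→{q0, q3}, q2→{q1}, q3→{q1}; union {q0, q1, q3}; ε-closure = {q0, q1, q2, q3}.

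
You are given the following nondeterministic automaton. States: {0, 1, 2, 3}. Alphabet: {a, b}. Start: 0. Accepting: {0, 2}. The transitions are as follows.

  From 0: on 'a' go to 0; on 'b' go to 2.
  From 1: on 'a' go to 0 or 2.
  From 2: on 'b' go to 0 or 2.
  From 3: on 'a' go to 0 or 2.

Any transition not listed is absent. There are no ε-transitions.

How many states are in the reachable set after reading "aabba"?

Start in {0}.
Read 'a': 0→{0}; now {0}.
Read 'a': 0→{0}; now {0}.
Read 'b': 0→{2}; now {2}.
Read 'b': 2→{0, 2}; now {0, 2}.
Read 'a': 0→{0}, 2→∅; now {0}.
That set has 1 state.

1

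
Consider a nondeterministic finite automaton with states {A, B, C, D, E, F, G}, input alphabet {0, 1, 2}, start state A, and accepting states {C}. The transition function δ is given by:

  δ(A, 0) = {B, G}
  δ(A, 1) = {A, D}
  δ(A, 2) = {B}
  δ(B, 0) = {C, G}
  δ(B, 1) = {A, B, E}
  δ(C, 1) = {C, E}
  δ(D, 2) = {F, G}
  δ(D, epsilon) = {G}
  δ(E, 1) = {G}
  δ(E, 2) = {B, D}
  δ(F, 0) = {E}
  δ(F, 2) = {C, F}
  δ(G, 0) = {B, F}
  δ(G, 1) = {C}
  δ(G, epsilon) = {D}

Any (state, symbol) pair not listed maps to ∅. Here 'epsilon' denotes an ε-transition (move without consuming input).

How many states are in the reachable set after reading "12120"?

5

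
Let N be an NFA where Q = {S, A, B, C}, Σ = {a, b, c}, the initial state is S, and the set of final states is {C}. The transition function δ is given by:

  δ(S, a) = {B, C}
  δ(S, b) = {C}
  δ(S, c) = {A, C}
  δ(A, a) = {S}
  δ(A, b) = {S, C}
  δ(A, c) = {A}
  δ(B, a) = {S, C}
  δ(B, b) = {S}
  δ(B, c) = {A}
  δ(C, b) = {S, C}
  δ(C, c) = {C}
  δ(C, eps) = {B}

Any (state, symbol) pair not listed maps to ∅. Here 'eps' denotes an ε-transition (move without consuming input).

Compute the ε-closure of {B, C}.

{B, C}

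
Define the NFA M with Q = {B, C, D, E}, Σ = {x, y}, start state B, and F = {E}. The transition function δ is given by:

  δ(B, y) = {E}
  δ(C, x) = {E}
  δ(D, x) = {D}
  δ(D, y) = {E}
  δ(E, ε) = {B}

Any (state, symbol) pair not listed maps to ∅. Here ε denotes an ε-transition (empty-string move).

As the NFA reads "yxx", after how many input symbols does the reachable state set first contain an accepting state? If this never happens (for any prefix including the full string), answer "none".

Start in {B}.
Read 'y': B→{E}; union {E}; ε-closure = {B, E}.
None of the earlier sets intersect F, but {B, E} does.

1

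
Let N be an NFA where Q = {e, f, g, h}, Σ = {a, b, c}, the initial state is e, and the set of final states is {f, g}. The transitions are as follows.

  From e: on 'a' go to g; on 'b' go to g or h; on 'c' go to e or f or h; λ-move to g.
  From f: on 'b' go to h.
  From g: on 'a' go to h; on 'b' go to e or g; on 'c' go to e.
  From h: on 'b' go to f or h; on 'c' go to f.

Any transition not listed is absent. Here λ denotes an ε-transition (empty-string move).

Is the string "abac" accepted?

Start: ε-closure({e}) = {e, g}.
Read 'a': {e, g} → {g, h}.
Read 'b': {g, h} → {e, f, g, h}.
Read 'a': {e, f, g, h} → {g, h}.
Read 'c': {g, h} → {e, f, g}.
The final set {e, f, g} contains the accepting states f, g.

Yes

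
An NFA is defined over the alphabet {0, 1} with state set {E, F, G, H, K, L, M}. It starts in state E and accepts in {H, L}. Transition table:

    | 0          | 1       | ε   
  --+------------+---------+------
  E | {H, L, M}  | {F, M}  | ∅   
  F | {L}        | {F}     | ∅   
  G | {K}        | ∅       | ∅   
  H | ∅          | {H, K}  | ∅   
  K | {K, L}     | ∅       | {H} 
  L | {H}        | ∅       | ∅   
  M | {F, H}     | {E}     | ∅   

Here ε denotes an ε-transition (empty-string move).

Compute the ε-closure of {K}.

{H, K}

Begin with {K}.
ε-move K → H; add H.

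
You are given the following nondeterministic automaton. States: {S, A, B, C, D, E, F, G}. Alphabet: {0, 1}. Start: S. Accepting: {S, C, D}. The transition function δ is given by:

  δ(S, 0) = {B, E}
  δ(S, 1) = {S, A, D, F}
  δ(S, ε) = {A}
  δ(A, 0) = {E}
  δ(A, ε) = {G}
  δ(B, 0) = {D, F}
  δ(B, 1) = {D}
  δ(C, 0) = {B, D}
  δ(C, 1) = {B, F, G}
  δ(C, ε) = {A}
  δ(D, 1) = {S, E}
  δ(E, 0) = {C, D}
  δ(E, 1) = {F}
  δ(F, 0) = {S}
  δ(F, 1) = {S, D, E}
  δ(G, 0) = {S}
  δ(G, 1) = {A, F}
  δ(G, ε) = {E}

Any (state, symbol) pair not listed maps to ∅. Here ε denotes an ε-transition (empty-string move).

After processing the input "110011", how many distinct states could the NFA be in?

6

Start: ε-closure({S}) = {S, A, E, G}.
Read '1': S→{S, A, D, F}, A→∅, E→{F}, G→{A, F}; union {S, A, D, F}; ε-closure = {S, A, D, E, F, G}.
Read '1': S→{S, A, D, F}, A→∅, D→{S, E}, E→{F}, F→{S, D, E}, G→{A, F}; union {S, A, D, E, F}; ε-closure = {S, A, D, E, F, G}.
Read '0': S→{B, E}, A→{E}, D→∅, E→{C, D}, F→{S}, G→{S}; union {S, B, C, D, E}; ε-closure = {S, A, B, C, D, E, G}.
Read '0': S→{B, E}, A→{E}, B→{D, F}, C→{B, D}, D→∅, E→{C, D}, G→{S}; union {S, B, C, D, E, F}; ε-closure = {S, A, B, C, D, E, F, G}.
Read '1': S→{S, A, D, F}, A→∅, B→{D}, C→{B, F, G}, D→{S, E}, E→{F}, F→{S, D, E}, G→{A, F}; now {S, A, B, D, E, F, G}.
Read '1': S→{S, A, D, F}, A→∅, B→{D}, D→{S, E}, E→{F}, F→{S, D, E}, G→{A, F}; union {S, A, D, E, F}; ε-closure = {S, A, D, E, F, G}.
That set has 6 states.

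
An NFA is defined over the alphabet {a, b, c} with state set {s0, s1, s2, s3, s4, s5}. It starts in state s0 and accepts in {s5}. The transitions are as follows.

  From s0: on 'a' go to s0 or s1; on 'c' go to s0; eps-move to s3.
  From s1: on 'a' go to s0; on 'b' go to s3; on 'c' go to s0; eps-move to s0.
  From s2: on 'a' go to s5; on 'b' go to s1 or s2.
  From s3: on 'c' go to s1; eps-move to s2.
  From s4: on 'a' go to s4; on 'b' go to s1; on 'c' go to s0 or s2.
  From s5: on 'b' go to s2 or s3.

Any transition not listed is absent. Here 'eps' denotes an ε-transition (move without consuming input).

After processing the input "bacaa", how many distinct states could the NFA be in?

5

Start: ε-closure({s0}) = {s0, s2, s3}.
Read 'b': {s0, s2, s3} → {s0, s1, s2, s3}.
Read 'a': {s0, s1, s2, s3} → {s0, s1, s2, s3, s5}.
Read 'c': {s0, s1, s2, s3, s5} → {s0, s1, s2, s3}.
Read 'a': {s0, s1, s2, s3} → {s0, s1, s2, s3, s5}.
Read 'a': {s0, s1, s2, s3, s5} → {s0, s1, s2, s3, s5}.
That set has 5 states.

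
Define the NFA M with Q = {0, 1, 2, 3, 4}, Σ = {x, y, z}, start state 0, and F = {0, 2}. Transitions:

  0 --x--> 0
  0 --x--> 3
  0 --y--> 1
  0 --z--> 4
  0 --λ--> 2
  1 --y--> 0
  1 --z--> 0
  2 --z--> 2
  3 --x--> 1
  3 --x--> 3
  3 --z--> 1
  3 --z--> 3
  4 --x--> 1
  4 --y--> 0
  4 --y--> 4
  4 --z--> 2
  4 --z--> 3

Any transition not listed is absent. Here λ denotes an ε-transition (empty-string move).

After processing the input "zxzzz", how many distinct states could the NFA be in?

2

Start: ε-closure({0}) = {0, 2}.
Read 'z': {0, 2} → {2, 4}.
Read 'x': {2, 4} → {1}.
Read 'z': {1} → {0, 2}.
Read 'z': {0, 2} → {2, 4}.
Read 'z': {2, 4} → {2, 3}.
That set has 2 states.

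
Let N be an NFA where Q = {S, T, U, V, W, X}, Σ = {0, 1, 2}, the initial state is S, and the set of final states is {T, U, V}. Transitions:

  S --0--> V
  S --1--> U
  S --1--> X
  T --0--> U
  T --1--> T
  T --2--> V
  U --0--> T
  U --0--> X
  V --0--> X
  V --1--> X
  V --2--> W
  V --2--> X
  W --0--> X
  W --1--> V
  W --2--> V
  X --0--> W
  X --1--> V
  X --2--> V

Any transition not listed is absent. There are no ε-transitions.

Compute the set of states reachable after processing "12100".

Start in {S}.
Read '1': {S} → {U, X}.
Read '2': {U, X} → {V}.
Read '1': {V} → {X}.
Read '0': {X} → {W}.
Read '0': {W} → {X}.

{X}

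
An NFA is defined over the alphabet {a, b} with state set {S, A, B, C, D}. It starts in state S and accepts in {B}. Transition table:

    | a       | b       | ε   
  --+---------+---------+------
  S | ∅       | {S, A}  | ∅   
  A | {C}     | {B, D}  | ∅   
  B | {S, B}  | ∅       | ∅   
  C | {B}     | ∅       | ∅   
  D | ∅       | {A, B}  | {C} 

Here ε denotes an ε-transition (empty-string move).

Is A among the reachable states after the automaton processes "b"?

Yes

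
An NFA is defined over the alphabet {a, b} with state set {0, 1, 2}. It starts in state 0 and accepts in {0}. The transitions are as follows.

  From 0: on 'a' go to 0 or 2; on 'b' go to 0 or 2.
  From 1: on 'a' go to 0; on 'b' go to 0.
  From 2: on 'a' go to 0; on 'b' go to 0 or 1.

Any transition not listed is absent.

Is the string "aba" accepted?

Start in {0}.
Read 'a': {0} → {0, 2}.
Read 'b': {0, 2} → {0, 1, 2}.
Read 'a': {0, 1, 2} → {0, 2}.
The final set {0, 2} contains the accepting state 0.

Yes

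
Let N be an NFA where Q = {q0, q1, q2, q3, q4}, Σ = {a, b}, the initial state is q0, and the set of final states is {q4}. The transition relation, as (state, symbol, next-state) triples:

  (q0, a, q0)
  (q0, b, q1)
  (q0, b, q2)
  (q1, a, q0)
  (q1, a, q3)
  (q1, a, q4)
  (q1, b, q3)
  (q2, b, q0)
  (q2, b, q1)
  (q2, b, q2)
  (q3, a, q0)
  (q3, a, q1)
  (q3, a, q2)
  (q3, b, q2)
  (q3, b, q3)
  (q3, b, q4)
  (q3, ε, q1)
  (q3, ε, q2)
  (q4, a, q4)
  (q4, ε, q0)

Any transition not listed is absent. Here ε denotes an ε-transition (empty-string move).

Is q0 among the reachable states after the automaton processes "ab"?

No

Start in {q0}.
Read 'a': {q0} → {q0}.
Read 'b': {q0} → {q1, q2}.
State q0 is not in {q1, q2}.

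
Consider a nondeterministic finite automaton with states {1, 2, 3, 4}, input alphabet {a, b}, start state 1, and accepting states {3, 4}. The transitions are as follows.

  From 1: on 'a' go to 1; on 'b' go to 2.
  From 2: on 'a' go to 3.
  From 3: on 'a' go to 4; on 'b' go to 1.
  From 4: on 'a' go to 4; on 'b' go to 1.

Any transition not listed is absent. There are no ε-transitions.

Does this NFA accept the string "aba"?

Yes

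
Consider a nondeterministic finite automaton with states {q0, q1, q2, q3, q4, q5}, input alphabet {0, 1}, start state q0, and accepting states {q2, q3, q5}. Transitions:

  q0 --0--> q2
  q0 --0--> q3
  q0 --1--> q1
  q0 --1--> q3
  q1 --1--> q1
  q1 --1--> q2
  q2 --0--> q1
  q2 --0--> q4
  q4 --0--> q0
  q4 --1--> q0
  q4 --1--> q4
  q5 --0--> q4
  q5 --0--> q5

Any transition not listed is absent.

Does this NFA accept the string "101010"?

Start in {q0}.
Read '1': {q0} → {q1, q3}.
Read '0': {q1, q3} → ∅.
The set is empty and remains empty for the remaining 4 symbols.
The final set ∅ contains no accepting state.

No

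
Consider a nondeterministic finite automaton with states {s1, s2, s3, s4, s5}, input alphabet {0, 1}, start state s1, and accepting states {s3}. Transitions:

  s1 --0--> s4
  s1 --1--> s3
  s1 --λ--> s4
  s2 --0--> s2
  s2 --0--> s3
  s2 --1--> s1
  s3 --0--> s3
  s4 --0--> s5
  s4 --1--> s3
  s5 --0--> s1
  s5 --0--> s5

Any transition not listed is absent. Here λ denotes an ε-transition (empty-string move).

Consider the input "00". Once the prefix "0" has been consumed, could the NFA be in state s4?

Yes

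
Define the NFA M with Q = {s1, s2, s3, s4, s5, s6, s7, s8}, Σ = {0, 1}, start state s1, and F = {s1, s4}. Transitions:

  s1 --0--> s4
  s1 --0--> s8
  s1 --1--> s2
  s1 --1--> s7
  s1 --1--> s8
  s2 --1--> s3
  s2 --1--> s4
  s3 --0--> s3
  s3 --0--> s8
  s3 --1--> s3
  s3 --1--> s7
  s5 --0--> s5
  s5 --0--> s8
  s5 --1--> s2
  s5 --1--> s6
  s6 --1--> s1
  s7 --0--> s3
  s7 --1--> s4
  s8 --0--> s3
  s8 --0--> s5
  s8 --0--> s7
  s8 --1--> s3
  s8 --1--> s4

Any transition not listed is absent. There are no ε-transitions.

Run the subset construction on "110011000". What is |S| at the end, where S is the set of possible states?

4

Start in {s1}.
Read '1': {s1} → {s2, s7, s8}.
Read '1': {s2, s7, s8} → {s3, s4}.
Read '0': {s3, s4} → {s3, s8}.
Read '0': {s3, s8} → {s3, s5, s7, s8}.
Read '1': {s3, s5, s7, s8} → {s2, s3, s4, s6, s7}.
Read '1': {s2, s3, s4, s6, s7} → {s1, s3, s4, s7}.
Read '0': {s1, s3, s4, s7} → {s3, s4, s8}.
Read '0': {s3, s4, s8} → {s3, s5, s7, s8}.
Read '0': {s3, s5, s7, s8} → {s3, s5, s7, s8}.
That set has 4 states.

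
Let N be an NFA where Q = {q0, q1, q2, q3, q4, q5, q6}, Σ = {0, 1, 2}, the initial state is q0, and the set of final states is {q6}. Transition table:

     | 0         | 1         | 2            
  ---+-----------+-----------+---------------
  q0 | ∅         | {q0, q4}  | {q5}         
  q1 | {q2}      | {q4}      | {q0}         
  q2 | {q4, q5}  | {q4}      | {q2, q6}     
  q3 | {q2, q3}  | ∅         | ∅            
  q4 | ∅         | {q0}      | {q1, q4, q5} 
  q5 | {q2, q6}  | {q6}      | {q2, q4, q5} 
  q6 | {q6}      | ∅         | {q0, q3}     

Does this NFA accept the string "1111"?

Start in {q0}.
Read '1': {q0} → {q0, q4}.
Read '1': {q0, q4} → {q0, q4}.
Read '1': {q0, q4} → {q0, q4}.
Read '1': {q0, q4} → {q0, q4}.
The final set {q0, q4} contains no accepting state.

No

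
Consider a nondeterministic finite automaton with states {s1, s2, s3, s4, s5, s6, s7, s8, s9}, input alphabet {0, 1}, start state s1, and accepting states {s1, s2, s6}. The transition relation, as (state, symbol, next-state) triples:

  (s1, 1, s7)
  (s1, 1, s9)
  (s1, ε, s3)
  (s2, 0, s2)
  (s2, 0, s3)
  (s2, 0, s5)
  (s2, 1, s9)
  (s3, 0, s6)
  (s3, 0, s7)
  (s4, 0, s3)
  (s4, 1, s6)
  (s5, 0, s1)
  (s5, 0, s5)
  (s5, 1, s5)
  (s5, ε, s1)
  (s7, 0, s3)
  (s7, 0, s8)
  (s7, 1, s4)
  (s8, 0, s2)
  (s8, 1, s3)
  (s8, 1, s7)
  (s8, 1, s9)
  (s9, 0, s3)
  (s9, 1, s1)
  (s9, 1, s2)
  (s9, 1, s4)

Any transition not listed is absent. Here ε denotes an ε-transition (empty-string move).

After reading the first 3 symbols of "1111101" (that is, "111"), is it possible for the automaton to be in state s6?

Yes

Start: ε-closure({s1}) = {s1, s3}.
Read '1': s1→{s7, s9}, s3→∅; now {s7, s9}.
Read '1': s7→{s4}, s9→{s1, s2, s4}; union {s1, s2, s4}; ε-closure = {s1, s2, s3, s4}.
Read '1': s1→{s7, s9}, s2→{s9}, s3→∅, s4→{s6}; now {s6, s7, s9}.
State s6 is in {s6, s7, s9}.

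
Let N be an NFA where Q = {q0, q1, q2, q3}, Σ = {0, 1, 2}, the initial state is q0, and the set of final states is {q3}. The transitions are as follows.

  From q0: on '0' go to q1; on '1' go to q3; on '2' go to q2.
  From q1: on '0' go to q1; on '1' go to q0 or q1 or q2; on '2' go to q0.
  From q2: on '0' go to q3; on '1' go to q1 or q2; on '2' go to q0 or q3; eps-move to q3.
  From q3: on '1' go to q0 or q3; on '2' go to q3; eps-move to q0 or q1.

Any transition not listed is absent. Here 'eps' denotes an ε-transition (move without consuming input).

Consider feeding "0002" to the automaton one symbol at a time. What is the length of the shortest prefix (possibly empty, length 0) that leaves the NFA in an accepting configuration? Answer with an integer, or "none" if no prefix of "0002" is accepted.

none

Start in {q0}.
Read '0': {q0} → {q1}.
Read '0': {q1} → {q1}.
Read '0': {q1} → {q1}.
Read '2': {q1} → {q0}.
No reachable set along the way intersects F.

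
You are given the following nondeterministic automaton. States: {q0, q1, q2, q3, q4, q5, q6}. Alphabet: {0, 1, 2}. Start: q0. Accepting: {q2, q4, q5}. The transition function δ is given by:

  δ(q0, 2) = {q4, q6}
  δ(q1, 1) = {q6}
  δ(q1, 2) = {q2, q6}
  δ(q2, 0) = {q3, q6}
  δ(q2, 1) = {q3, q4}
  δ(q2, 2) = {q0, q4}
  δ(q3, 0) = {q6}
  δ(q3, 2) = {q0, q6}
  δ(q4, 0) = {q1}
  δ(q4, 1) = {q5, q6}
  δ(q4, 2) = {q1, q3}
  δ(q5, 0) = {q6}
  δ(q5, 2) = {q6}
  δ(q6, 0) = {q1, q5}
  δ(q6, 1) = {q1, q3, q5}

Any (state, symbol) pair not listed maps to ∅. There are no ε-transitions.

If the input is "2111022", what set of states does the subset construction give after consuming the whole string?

{q0, q4}

Start in {q0}.
Read '2': {q0} → {q4, q6}.
Read '1': {q4, q6} → {q1, q3, q5, q6}.
Read '1': {q1, q3, q5, q6} → {q1, q3, q5, q6}.
Read '1': {q1, q3, q5, q6} → {q1, q3, q5, q6}.
Read '0': {q1, q3, q5, q6} → {q1, q5, q6}.
Read '2': {q1, q5, q6} → {q2, q6}.
Read '2': {q2, q6} → {q0, q4}.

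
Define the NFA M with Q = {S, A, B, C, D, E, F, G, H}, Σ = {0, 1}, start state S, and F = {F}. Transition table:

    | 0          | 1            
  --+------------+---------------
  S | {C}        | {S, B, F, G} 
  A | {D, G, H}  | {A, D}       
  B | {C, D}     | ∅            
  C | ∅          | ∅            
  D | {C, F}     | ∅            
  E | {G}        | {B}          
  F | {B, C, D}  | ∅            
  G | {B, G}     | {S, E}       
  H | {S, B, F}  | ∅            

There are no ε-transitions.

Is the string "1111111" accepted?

Yes

Start in {S}.
Read '1': {S} → {S, B, F, G}.
Read '1': {S, B, F, G} → {S, B, E, F, G}.
Read '1': {S, B, E, F, G} → {S, B, E, F, G}.
Read '1': {S, B, E, F, G} → {S, B, E, F, G}.
Read '1': {S, B, E, F, G} → {S, B, E, F, G}.
Read '1': {S, B, E, F, G} → {S, B, E, F, G}.
Read '1': {S, B, E, F, G} → {S, B, E, F, G}.
The final set {S, B, E, F, G} contains the accepting state F.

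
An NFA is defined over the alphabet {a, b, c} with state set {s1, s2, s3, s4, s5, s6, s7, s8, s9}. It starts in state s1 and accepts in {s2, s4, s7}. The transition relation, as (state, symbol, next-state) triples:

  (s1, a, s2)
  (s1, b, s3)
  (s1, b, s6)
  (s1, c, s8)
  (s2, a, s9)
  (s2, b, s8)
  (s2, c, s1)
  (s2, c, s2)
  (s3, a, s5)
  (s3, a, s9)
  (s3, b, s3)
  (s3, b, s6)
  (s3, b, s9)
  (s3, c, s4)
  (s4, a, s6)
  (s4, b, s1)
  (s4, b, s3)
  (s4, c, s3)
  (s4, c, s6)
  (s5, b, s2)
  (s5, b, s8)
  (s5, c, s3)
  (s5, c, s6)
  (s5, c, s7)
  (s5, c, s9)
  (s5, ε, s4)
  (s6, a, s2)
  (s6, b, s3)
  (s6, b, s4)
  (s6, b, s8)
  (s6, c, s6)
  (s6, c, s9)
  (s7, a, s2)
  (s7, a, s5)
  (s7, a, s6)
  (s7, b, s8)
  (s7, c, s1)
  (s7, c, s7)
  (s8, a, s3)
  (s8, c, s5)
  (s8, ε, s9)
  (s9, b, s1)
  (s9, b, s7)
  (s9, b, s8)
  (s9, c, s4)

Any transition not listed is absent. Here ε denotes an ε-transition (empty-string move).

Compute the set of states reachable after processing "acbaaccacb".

{s1, s3, s4, s6, s7, s8, s9}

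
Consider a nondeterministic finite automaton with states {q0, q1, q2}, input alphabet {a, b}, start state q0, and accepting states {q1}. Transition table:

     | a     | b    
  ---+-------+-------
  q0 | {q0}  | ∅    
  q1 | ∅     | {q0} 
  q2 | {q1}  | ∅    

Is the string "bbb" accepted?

No

Start in {q0}.
Read 'b': q0→∅; now ∅.
The set is empty and remains empty for the remaining 2 symbols.
The final set ∅ contains no accepting state.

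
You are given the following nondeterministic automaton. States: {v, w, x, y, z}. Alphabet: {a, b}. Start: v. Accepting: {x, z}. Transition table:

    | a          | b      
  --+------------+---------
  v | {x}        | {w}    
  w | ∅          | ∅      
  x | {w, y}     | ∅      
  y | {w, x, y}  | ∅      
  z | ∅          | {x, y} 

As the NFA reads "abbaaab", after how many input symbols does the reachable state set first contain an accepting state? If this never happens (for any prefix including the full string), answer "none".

Start in {v}.
Read 'a': {v} → {x}.
None of the earlier sets intersect F, but {x} does.

1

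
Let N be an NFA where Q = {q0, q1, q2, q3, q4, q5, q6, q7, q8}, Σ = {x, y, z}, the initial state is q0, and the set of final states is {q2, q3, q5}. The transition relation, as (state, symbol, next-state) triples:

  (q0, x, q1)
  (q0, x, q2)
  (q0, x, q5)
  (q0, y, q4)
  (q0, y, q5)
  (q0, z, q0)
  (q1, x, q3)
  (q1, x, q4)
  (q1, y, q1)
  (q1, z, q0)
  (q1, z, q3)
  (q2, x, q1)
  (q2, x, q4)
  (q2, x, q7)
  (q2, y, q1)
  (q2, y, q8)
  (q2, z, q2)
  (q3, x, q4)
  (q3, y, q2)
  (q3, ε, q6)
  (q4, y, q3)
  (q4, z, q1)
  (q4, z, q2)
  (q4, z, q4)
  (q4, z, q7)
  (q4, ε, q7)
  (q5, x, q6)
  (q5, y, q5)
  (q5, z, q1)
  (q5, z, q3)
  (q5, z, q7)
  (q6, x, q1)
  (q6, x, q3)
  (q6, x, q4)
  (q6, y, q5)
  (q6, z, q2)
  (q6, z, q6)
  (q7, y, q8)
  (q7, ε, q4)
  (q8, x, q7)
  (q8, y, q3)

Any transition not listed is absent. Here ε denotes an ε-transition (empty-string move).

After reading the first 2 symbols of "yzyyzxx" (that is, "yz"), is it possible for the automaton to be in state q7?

Yes

Start in {q0}.
Read 'y': q0→{q4, q5}; union {q4, q5}; ε-closure = {q4, q5, q7}.
Read 'z': q4→{q1, q2, q4, q7}, q5→{q1, q3, q7}, q7→∅; union {q1, q2, q3, q4, q7}; ε-closure = {q1, q2, q3, q4, q6, q7}.
State q7 is in {q1, q2, q3, q4, q6, q7}.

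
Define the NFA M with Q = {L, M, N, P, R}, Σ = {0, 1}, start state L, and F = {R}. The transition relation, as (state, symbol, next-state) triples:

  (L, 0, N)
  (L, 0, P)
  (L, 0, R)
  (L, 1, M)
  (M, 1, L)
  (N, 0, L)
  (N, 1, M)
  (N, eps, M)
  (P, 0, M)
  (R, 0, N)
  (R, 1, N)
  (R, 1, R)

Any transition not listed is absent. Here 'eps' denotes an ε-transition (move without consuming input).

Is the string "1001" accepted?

No

Start in {L}.
Read '1': L→{M}; now {M}.
Read '0': M→∅; now ∅.
The set is empty and remains empty for the remaining 2 symbols.
The final set ∅ contains no accepting state.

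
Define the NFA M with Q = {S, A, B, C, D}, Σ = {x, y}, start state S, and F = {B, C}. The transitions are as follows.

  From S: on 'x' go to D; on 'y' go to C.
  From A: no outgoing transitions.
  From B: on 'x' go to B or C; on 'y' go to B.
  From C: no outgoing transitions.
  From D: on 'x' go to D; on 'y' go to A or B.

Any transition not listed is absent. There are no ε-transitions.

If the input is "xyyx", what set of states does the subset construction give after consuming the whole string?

{B, C}

Start in {S}.
Read 'x': S→{D}; now {D}.
Read 'y': D→{A, B}; now {A, B}.
Read 'y': A→∅, B→{B}; now {B}.
Read 'x': B→{B, C}; now {B, C}.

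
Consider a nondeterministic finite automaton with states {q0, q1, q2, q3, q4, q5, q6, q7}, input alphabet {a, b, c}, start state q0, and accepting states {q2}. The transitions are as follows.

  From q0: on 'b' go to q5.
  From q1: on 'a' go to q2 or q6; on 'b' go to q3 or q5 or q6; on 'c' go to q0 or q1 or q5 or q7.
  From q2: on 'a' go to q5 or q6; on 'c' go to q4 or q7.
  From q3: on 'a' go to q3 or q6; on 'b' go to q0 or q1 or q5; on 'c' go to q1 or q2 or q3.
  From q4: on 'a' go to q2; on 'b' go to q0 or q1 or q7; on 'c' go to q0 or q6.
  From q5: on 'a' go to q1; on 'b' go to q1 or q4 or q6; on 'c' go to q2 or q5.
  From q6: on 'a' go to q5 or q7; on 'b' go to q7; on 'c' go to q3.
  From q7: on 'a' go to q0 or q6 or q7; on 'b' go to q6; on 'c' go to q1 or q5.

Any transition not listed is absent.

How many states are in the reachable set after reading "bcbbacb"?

Start in {q0}.
Read 'b': {q0} → {q5}.
Read 'c': {q5} → {q2, q5}.
Read 'b': {q2, q5} → {q1, q4, q6}.
Read 'b': {q1, q4, q6} → {q0, q1, q3, q5, q6, q7}.
Read 'a': {q0, q1, q3, q5, q6, q7} → {q0, q1, q2, q3, q5, q6, q7}.
Read 'c': {q0, q1, q2, q3, q5, q6, q7} → {q0, q1, q2, q3, q4, q5, q7}.
Read 'b': {q0, q1, q2, q3, q4, q5, q7} → {q0, q1, q3, q4, q5, q6, q7}.
That set has 7 states.

7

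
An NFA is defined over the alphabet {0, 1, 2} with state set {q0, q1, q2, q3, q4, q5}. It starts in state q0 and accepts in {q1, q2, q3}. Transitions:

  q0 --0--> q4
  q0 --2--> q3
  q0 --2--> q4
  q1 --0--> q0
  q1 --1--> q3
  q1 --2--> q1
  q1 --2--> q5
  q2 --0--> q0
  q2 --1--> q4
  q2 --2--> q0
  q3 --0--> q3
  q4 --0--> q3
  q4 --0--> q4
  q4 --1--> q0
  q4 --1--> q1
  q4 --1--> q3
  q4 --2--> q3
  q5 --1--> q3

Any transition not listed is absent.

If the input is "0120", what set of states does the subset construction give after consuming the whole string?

Start in {q0}.
Read '0': {q0} → {q4}.
Read '1': {q4} → {q0, q1, q3}.
Read '2': {q0, q1, q3} → {q1, q3, q4, q5}.
Read '0': {q1, q3, q4, q5} → {q0, q3, q4}.

{q0, q3, q4}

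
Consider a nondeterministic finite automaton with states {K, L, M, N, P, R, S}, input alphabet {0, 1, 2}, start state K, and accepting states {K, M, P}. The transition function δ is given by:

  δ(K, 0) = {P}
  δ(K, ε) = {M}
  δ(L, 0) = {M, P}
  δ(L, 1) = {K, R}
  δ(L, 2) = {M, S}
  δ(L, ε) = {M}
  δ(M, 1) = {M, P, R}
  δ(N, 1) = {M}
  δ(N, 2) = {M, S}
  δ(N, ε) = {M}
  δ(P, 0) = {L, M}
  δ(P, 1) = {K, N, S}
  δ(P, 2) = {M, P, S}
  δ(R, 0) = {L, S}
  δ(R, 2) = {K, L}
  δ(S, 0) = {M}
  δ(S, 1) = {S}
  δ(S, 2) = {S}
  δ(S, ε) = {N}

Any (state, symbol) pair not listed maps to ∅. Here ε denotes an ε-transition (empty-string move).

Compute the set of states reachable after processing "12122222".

{M, N, P, S}

Start: ε-closure({K}) = {K, M}.
Read '1': K→∅, M→{M, P, R}; now {M, P, R}.
Read '2': M→∅, P→{M, P, S}, R→{K, L}; union {K, L, M, P, S}; ε-closure = {K, L, M, N, P, S}.
Read '1': K→∅, L→{K, R}, M→{M, P, R}, N→{M}, P→{K, N, S}, S→{S}; now {K, M, N, P, R, S}.
Read '2': K→∅, M→∅, N→{M, S}, P→{M, P, S}, R→{K, L}, S→{S}; union {K, L, M, P, S}; ε-closure = {K, L, M, N, P, S}.
Read '2': K→∅, L→{M, S}, M→∅, N→{M, S}, P→{M, P, S}, S→{S}; union {M, P, S}; ε-closure = {M, N, P, S}.
Read '2': M→∅, N→{M, S}, P→{M, P, S}, S→{S}; union {M, P, S}; ε-closure = {M, N, P, S}.
Read '2': M→∅, N→{M, S}, P→{M, P, S}, S→{S}; union {M, P, S}; ε-closure = {M, N, P, S}.
Read '2': M→∅, N→{M, S}, P→{M, P, S}, S→{S}; union {M, P, S}; ε-closure = {M, N, P, S}.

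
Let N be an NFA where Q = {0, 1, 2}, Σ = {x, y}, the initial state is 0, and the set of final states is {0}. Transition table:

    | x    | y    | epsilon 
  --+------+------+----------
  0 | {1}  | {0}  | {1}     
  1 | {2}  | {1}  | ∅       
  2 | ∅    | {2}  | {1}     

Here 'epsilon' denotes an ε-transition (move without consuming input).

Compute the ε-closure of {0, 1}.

{0, 1}

Begin with {0, 1}.
No ε-moves leave this set, so the closure equals the set itself.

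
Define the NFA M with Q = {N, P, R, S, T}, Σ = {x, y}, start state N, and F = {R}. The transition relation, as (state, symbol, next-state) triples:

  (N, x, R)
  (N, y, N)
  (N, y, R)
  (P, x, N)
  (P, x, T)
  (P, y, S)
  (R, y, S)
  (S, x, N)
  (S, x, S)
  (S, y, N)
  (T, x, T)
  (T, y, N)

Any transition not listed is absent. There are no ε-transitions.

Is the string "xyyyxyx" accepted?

No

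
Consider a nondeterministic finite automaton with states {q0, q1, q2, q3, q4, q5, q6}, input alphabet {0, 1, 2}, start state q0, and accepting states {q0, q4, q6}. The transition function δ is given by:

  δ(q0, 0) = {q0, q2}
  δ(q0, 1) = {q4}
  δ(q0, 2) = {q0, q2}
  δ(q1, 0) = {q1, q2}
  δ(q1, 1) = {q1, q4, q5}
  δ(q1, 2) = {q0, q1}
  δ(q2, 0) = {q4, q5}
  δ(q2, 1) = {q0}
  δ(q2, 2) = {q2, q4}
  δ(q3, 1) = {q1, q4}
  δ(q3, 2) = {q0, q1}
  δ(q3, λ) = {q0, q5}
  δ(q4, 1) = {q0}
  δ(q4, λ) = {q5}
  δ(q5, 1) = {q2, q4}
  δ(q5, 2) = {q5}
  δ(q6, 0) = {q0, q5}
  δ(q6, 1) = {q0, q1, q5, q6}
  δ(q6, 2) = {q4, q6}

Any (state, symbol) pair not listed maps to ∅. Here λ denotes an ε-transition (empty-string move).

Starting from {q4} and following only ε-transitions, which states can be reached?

{q4, q5}

Begin with {q4}.
ε-move q4 → q5; add q5.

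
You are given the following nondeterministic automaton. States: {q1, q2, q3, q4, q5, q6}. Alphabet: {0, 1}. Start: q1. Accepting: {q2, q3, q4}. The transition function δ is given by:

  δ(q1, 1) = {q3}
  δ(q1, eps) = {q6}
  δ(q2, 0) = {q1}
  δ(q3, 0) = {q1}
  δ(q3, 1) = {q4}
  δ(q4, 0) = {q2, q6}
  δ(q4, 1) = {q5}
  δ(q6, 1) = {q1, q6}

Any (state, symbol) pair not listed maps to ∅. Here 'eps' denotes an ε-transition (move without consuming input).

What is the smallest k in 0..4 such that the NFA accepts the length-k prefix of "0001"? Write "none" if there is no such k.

none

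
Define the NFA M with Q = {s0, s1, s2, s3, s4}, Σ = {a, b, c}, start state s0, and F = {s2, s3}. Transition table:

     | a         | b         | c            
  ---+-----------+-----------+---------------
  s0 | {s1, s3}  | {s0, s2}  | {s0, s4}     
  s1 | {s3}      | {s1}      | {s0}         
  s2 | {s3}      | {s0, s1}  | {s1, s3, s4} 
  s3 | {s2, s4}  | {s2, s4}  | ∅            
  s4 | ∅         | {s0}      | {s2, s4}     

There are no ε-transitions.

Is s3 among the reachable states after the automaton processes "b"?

No

Start in {s0}.
Read 'b': s0→{s0, s2}; now {s0, s2}.
State s3 is not in {s0, s2}.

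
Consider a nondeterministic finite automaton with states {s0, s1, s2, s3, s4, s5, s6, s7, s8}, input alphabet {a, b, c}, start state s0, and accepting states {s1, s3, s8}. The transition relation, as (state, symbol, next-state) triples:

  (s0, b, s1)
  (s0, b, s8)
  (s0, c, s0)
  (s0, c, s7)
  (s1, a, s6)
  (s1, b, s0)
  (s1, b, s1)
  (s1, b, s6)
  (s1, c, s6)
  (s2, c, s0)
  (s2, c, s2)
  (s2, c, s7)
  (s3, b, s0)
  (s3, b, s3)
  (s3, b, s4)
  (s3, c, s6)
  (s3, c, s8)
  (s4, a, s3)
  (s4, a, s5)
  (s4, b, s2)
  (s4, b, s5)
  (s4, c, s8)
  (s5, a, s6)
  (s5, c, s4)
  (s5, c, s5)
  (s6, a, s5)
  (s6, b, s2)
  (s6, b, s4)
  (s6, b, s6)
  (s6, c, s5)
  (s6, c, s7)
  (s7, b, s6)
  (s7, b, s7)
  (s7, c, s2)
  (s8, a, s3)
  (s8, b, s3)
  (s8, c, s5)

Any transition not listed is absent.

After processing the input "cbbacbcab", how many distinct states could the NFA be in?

Start in {s0}.
Read 'c': s0→{s0, s7}; now {s0, s7}.
Read 'b': s0→{s1, s8}, s7→{s6, s7}; now {s1, s6, s7, s8}.
Read 'b': s1→{s0, s1, s6}, s6→{s2, s4, s6}, s7→{s6, s7}, s8→{s3}; now {s0, s1, s2, s3, s4, s6, s7}.
Read 'a': s0→∅, s1→{s6}, s2→∅, s3→∅, s4→{s3, s5}, s6→{s5}, s7→∅; now {s3, s5, s6}.
Read 'c': s3→{s6, s8}, s5→{s4, s5}, s6→{s5, s7}; now {s4, s5, s6, s7, s8}.
Read 'b': s4→{s2, s5}, s5→∅, s6→{s2, s4, s6}, s7→{s6, s7}, s8→{s3}; now {s2, s3, s4, s5, s6, s7}.
Read 'c': s2→{s0, s2, s7}, s3→{s6, s8}, s4→{s8}, s5→{s4, s5}, s6→{s5, s7}, s7→{s2}; now {s0, s2, s4, s5, s6, s7, s8}.
Read 'a': s0→∅, s2→∅, s4→{s3, s5}, s5→{s6}, s6→{s5}, s7→∅, s8→{s3}; now {s3, s5, s6}.
Read 'b': s3→{s0, s3, s4}, s5→∅, s6→{s2, s4, s6}; now {s0, s2, s3, s4, s6}.
That set has 5 states.

5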